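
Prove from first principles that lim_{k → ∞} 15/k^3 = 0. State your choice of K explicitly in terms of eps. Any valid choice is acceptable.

Fix eps > 0. For k ≥ 1, |15/k^3 − 0| = 15/k^3.
15/k^3 < eps ⇔ k^3 > 15/eps ⇔ k > (15/eps)^{1/3}.
Take K = (15/eps)^{1/3}. Then k > K implies 15/k^3 < eps.

K = (15/eps)^{1/3}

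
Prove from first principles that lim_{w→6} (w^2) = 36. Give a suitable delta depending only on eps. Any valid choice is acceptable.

Suppose eps > 0. We seek delta > 0 with 0 < |w − 6| < delta ⇒ |w^2 − 36| < eps.
Factor: w^2 − 36 = (w − 6)(w + 6), so |w^2 − 36| = |w − 6|·|w + 6|.
Restrict delta ≤ 1. Then |w − 6| < 1 gives |w| < 7, so by the triangle inequality |w + 6| ≤ 7 + 6 = 13.
Hence |w^2 − 36| ≤ 13|w − 6|, which is < eps once |w − 6| < eps/13.
Take delta = min(1, eps/13). If 0 < |w − 6| < delta then both bounds hold and |w^2 − 36| ≤ 13|w − 6| < 13·(eps/13) = eps.

delta = min(1, eps/13)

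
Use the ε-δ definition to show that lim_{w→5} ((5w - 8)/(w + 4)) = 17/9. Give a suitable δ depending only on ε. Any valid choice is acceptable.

δ = min(9/2, (81/56)ε)

Suppose ε > 0. We want δ > 0 with 0 < |w − 5| < δ ⇒ |(5w - 8)/(w + 4) − (17/9)| < ε.
Combining over a common denominator, (5w - 8)/(w + 4) − (17/9) = [(5w - 8)·9 − 17·(w + 4)] / [9·(w + 4)] = 28(w − 5) / (9(w + 4)).
So |(5w - 8)/(w + 4) − (17/9)| = 28|w − 5| / (9·|w + 4|).
Restrict δ ≤ 9/2. Then |w − 5| < 9/2 gives |w + 4| = |(w − 5) + 9| ≥ 9 − 9/2 = 9/2.
Hence |(5w - 8)/(w + 4) − (17/9)| < 28|w − 5|/(9·(9/2)) = (56/81)|w − 5|, which is < ε once |w − 5| < (81/56)ε.
Take δ = min(9/2, (81/56)ε). Then 0 < |w − 5| < δ forces both bounds, so |(5w - 8)/(w + 4) − (17/9)| < ε.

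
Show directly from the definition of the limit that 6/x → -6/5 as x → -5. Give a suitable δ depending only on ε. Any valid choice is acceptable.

δ = min(5/2, (25/12)ε)

Suppose ε > 0. We seek δ > 0 such that 0 < |x + 5| < δ implies |6/x + 6/5| < ε.
|6/x + 6/5| = 6·|-5 − x|/(5·|x|) = 6|x + 5|/(5|x|).
Require δ ≤ 5/2 so that |x| > 5 − 5/2 = 5/2, hence 5|x| > 25/2.
Then |6/x + 6/5| < 6|x + 5|/(25/2), which is < ε when |x + 5| < (25/12)ε.
Take δ = min(5/2, (25/12)ε). Then 0 < |x + 5| < δ gives both |x + 5| < 5/2 and |x + 5| < (25/12)ε, so |6/x + 6/5| < ε.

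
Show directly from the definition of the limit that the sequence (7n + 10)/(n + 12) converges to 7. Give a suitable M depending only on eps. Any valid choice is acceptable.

M = 74/eps

Let eps > 0. For n ≥ 1, |(7n + 10)/(n + 12) − 7| = |-74|/((n + 12)) = 74/((n + 12)).
Since n + 12 ≥ n for n ≥ 1, this is ≤ 74/(n) = 74/n.
So |(7n + 10)/(n + 12) − 7| < eps whenever n > 74/eps.
Take M = 74/eps. If n > M then |(7n + 10)/(n + 12) − 7| ≤ 74/n < eps.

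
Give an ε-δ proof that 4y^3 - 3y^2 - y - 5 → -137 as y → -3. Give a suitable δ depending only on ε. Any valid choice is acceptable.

δ = min(1, ε/168)

Let ε > 0. We want δ > 0 such that 0 < |y + 3| < δ implies |(4y^3 - 3y^2 - y - 5) + 137| < ε.
(4y^3 - 3y^2 - y - 5) + 137 = 4y^3 - 3y^2 - y + 132 = (y + 3)(4y^2 - 15y + 44).
So |(4y^3 - 3y^2 - y - 5) + 137| = |y + 3|·|4y^2 - 15y + 44|.
Require δ ≤ 1. Then |y + 3| < 1 gives |y| < 4, and by the triangle inequality |4y^2 - 15y + 44| ≤ 4·4^2 + 15·4 + 44 = 168.
Hence |(4y^3 - 3y^2 - y - 5) + 137| ≤ 168|y + 3| < ε provided |y + 3| < ε/168.
Choosing δ = min(1, ε/168) ensures both conditions, hence |(4y^3 - 3y^2 - y - 5) + 137| < ε.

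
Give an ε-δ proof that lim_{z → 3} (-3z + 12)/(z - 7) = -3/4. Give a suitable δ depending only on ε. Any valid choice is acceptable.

δ = min(2, (8/9)ε)

Let ε > 0. We want δ > 0 with 0 < |z − 3| < δ ⇒ |(-3z + 12)/(z - 7) + 3/4| < ε.
Combining over a common denominator, (-3z + 12)/(z - 7) + 3/4 = [(-3z + 12)·(-4) − 3·(z - 7)] / [(-4)·(z - 7)] = 9(z − 3) / ((-4)(z - 7)).
So |(-3z + 12)/(z - 7) + 3/4| = 9|z − 3| / (4·|z − 7|).
Restrict δ ≤ 2. Then |z − 3| < 2 gives |z − 7| = |(z − 3) + (-4)| ≥ 4 − 2 = 2.
Hence |(-3z + 12)/(z - 7) + 3/4| < 9|z − 3|/(4·2) = (9/8)|z − 3|, which is < ε once |z − 3| < (8/9)ε.
Take δ = min(2, (8/9)ε). Then 0 < |z − 3| < δ forces both bounds, so |(-3z + 12)/(z - 7) + 3/4| < ε.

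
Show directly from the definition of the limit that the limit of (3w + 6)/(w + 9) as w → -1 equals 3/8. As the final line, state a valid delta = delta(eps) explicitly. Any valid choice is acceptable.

Let eps > 0 be given. We want delta > 0 with 0 < |w + 1| < delta ⇒ |(3w + 6)/(w + 9) − (3/8)| < eps.
Combining over a common denominator, (3w + 6)/(w + 9) − (3/8) = [(3w + 6)·8 − 3·(w + 9)] / [8·(w + 9)] = 21(w + 1) / (8(w + 9)).
So |(3w + 6)/(w + 9) − (3/8)| = 21|w + 1| / (8·|w + 9|).
Restrict delta ≤ 4. Then |w + 1| < 4 gives |w + 9| = |(w + 1) + 8| ≥ 8 − 4 = 4.
Hence |(3w + 6)/(w + 9) − (3/8)| < 21|w + 1|/(8·4) = (21/32)|w + 1|, which is < eps once |w + 1| < (32/21)eps.
Take delta = min(4, (32/21)eps). Then 0 < |w + 1| < delta forces both bounds, so |(3w + 6)/(w + 9) − (3/8)| < eps.

delta = min(4, (32/21)eps)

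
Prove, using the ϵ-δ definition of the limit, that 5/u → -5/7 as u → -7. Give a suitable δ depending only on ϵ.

Let ϵ > 0. We seek δ > 0 such that 0 < |u + 7| < δ implies |5/u + 5/7| < ϵ.
|5/u + 5/7| = 5·|-7 − u|/(7·|u|) = 5|u + 7|/(7|u|).
Require δ ≤ 7/2 so that |u| > 7 − 7/2 = 7/2, hence 7|u| > 49/2.
Then |5/u + 5/7| < 5|u + 7|/(49/2), which is < ϵ when |u + 7| < (49/10)ϵ.
Take δ = min(7/2, (49/10)ϵ). Then 0 < |u + 7| < δ gives both |u + 7| < 7/2 and |u + 7| < (49/10)ϵ, so |5/u + 5/7| < ϵ.

δ = min(7/2, (49/10)ϵ)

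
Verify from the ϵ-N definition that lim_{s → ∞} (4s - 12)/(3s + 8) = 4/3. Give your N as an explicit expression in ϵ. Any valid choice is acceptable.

N = (68/9)/ϵ

Fix ϵ > 0. We seek N > 0 such that s > N implies |(4s - 12)/(3s + 8) − (4/3)| < ϵ.
(4s - 12)/(3s + 8) − (4/3) = (3(4s - 12) − 4(3s + 8)) / (3(3s + 8)) = -68/(3(3s + 8)).
For s > 0 we have 3s + 8 > 3s, so |(4s - 12)/(3s + 8) − (4/3)| = 68/(3(3s + 8)) < 68/(3·3s) = (68/9)/s.
Thus |(4s - 12)/(3s + 8) − (4/3)| < ϵ whenever s > (68/9)/ϵ.
Take N = (68/9)/ϵ. If s > N then |(4s - 12)/(3s + 8) − (4/3)| < (68/9)/s < ϵ.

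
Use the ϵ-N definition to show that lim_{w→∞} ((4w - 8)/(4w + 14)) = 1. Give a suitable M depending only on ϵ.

M = (11/2)/ϵ

Fix ϵ > 0. We seek M > 0 such that w > M implies |(4w - 8)/(4w + 14) − 1| < ϵ.
(4w - 8)/(4w + 14) − 1 = (4(4w - 8) − 4(4w + 14)) / (4(4w + 14)) = -88/(4(4w + 14)).
For w > 0 we have 4w + 14 > 4w, so |(4w - 8)/(4w + 14) − 1| = 88/(4(4w + 14)) < 88/(4·4w) = (11/2)/w.
Thus |(4w - 8)/(4w + 14) − 1| < ϵ whenever w > (11/2)/ϵ.
Take M = (11/2)/ϵ. If w > M then |(4w - 8)/(4w + 14) − 1| < (11/2)/w < ϵ.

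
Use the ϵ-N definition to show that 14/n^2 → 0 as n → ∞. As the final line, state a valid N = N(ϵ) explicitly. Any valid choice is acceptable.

N = (14/ϵ)^{1/2}

Let ϵ > 0 be given. For n ≥ 1, |14/n^2 − 0| = 14/n^2.
14/n^2 < ϵ ⇔ n^2 > 14/ϵ ⇔ n > (14/ϵ)^{1/2}.
Take N = (14/ϵ)^{1/2}. Then n > N implies 14/n^2 < ϵ.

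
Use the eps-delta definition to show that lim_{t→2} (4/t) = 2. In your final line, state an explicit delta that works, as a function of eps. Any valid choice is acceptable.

Suppose eps > 0. We seek delta > 0 such that 0 < |t − 2| < delta implies |4/t − 2| < eps.
|4/t − 2| = 4·|2 − t|/(2·|t|) = 4|t − 2|/(2|t|).
Restrict delta ≤ 1. Then |t − 2| < 1 gives |t| > 1, so 2|t| > 2.
Then |4/t − 2| < 4|t − 2|/2, which is < eps when |t − 2| < (1/2)eps.
Take delta = min(1, (1/2)eps). Then 0 < |t − 2| < delta gives both |t − 2| < 1 and |t − 2| < (1/2)eps, so |4/t − 2| < eps.

delta = min(1, (1/2)eps)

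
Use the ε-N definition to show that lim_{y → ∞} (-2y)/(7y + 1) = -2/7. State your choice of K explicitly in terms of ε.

Let ε > 0. We seek K > 0 such that y > K implies |(-2y)/(7y + 1) + 2/7| < ε.
(-2y)/(7y + 1) + 2/7 = (7(-2y) − (-2)(7y + 1)) / (7(7y + 1)) = 2/(7(7y + 1)).
For y > 0 we have 7y + 1 > 7y, so |(-2y)/(7y + 1) + 2/7| = 2/(7(7y + 1)) < 2/(7·7y) = (2/49)/y.
Thus |(-2y)/(7y + 1) + 2/7| < ε whenever y > (2/49)/ε.
Take K = (2/49)/ε. If y > K then |(-2y)/(7y + 1) + 2/7| < (2/49)/y < ε.

K = (2/49)/ε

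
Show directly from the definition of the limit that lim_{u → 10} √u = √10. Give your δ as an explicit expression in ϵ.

δ = min(10, √10·ϵ)

Let ϵ > 0 be given. We want δ > 0 such that 0 < |u − 10| < δ implies |√u − √10| < ϵ.
Multiplying by the conjugate, |√u − √10| = |u − 10|/(√u + √10).
Restrict δ ≤ 10 so that |u − 10| < 10 forces u > 0, and then √u + √10 > √10.
Hence |√u − √10| < |u − 10|/√10, which is < ϵ once |u − 10| < √10·ϵ.
Take δ = min(10, √10·ϵ). If 0 < |u − 10| < δ then u > 0 and |√u − √10| < |u − 10|/√10 < ϵ.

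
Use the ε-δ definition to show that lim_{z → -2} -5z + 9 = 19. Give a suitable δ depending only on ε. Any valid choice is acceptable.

δ = ε/5

Suppose ε > 0. We need δ > 0 so that 0 < |z + 2| < δ implies |(-5z + 9) − 19| < ε.
|(-5z + 9) − 19| = |-5z - 10| = 5|z + 2|.
Thus it suffices that |z + 2| < ε/5.
Choosing δ = ε/5 gives |(-5z + 9) − 19| = 5|z + 2| < ε whenever |z + 2| < δ.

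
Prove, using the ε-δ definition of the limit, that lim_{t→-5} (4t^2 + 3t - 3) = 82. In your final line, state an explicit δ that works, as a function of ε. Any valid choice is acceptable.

Let ε > 0. We want δ > 0 such that 0 < |t + 5| < δ implies |(4t^2 + 3t - 3) − 82| < ε.
(4t^2 + 3t - 3) − 82 = 4t^2 + 3t - 85 = (t + 5)(4t - 17).
So |(4t^2 + 3t - 3) − 82| = |t + 5|·|4t - 17|.
Assume first that |t + 5| < 1, so |t| < 6. Then |4t - 17| ≤ 4·6 + 17 = 41.
Hence |(4t^2 + 3t - 3) − 82| ≤ 41|t + 5| < ε provided |t + 5| < ε/41.
Take δ = min(1, ε/41). Then 0 < |t + 5| < δ gives both |t + 5| < 1 and |t + 5| < ε/41, so |(4t^2 + 3t - 3) − 82| < ε.

δ = min(1, ε/41)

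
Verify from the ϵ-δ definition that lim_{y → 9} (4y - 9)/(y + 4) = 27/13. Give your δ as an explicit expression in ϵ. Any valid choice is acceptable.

δ = min(13/2, (169/50)ϵ)

Let ϵ > 0. We want δ > 0 with 0 < |y − 9| < δ ⇒ |(4y - 9)/(y + 4) − (27/13)| < ϵ.
Combining over a common denominator, (4y - 9)/(y + 4) − (27/13) = [(4y - 9)·13 − 27·(y + 4)] / [13·(y + 4)] = 25(y − 9) / (13(y + 4)).
So |(4y - 9)/(y + 4) − (27/13)| = 25|y − 9| / (13·|y + 4|).
Restrict δ ≤ 13/2. Then |y − 9| < 13/2 gives |y + 4| = |(y − 9) + 13| ≥ 13 − 13/2 = 13/2.
Hence |(4y - 9)/(y + 4) − (27/13)| < 25|y − 9|/(13·(13/2)) = (50/169)|y − 9|, which is < ϵ once |y − 9| < (169/50)ϵ.
Take δ = min(13/2, (169/50)ϵ). Then 0 < |y − 9| < δ forces both bounds, so |(4y - 9)/(y + 4) − (27/13)| < ϵ.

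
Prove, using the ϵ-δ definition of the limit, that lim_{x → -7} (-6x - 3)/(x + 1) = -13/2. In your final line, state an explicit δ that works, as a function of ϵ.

δ = min(3, 6ϵ)

Suppose ϵ > 0. We want δ > 0 with 0 < |x + 7| < δ ⇒ |(-6x - 3)/(x + 1) + 13/2| < ϵ.
Combining over a common denominator, (-6x - 3)/(x + 1) + 13/2 = [(-6x - 3)·(-6) − 39·(x + 1)] / [(-6)·(x + 1)] = -3(x + 7) / ((-6)(x + 1)).
So |(-6x - 3)/(x + 1) + 13/2| = 3|x + 7| / (6·|x + 1|).
Require δ ≤ 3, so |x + 1| ≥ |-6| − |x + 7| > 6 − 3 = 3.
Hence |(-6x - 3)/(x + 1) + 13/2| < 3|x + 7|/(6·3) = (1/6)|x + 7|, which is < ϵ once |x + 7| < 6ϵ.
Take δ = min(3, 6ϵ). Then 0 < |x + 7| < δ forces both bounds, so |(-6x - 3)/(x + 1) + 13/2| < ϵ.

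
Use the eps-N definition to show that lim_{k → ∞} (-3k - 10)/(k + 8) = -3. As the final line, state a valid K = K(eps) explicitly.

Fix eps > 0. For k ≥ 1, |(-3k - 10)/(k + 8) + 3| = |14|/((k + 8)) = 14/((k + 8)).
Since k + 8 ≥ k for k ≥ 1, this is ≤ 14/(k) = 14/k.
So |(-3k - 10)/(k + 8) + 3| < eps whenever k > 14/eps.
Take K = 14/eps. If k > K then |(-3k - 10)/(k + 8) + 3| ≤ 14/k < eps.

K = 14/eps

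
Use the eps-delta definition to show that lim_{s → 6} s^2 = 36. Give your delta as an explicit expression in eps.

delta = min(1, eps/13)

Let eps > 0 be given. We seek delta > 0 with 0 < |s − 6| < delta ⇒ |s^2 − 36| < eps.
Factor: s^2 − 36 = (s − 6)(s + 6), so |s^2 − 36| = |s − 6|·|s + 6|.
Restrict delta ≤ 1. Then |s − 6| < 1 gives |s| < 7, so by the triangle inequality |s + 6| ≤ 7 + 6 = 13.
Hence |s^2 − 36| ≤ 13|s − 6|, which is < eps once |s − 6| < eps/13.
Take delta = min(1, eps/13). If 0 < |s − 6| < delta then both bounds hold and |s^2 − 36| ≤ 13|s − 6| < 13·(eps/13) = eps.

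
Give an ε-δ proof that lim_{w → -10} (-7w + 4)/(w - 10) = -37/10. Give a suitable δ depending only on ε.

Fix ε > 0. We want δ > 0 with 0 < |w + 10| < δ ⇒ |(-7w + 4)/(w - 10) + 37/10| < ε.
Combining over a common denominator, (-7w + 4)/(w - 10) + 37/10 = [(-7w + 4)·(-20) − 74·(w - 10)] / [(-20)·(w - 10)] = 66(w + 10) / ((-20)(w - 10)).
So |(-7w + 4)/(w - 10) + 37/10| = 66|w + 10| / (20·|w − 10|).
Require δ ≤ 10, so |w − 10| ≥ |-20| − |w + 10| > 20 − 10 = 10.
Hence |(-7w + 4)/(w - 10) + 37/10| < 66|w + 10|/(20·10) = (33/100)|w + 10|, which is < ε once |w + 10| < (100/33)ε.
Take δ = min(10, (100/33)ε). Then 0 < |w + 10| < δ forces both bounds, so |(-7w + 4)/(w - 10) + 37/10| < ε.

δ = min(10, (100/33)ε)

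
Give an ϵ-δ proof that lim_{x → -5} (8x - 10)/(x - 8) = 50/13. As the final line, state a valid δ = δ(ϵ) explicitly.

δ = min(13/2, (169/108)ϵ)

Suppose ϵ > 0. We want δ > 0 with 0 < |x + 5| < δ ⇒ |(8x - 10)/(x - 8) − (50/13)| < ϵ.
Combining over a common denominator, (8x - 10)/(x - 8) − (50/13) = [(8x - 10)·(-13) − (-50)·(x - 8)] / [(-13)·(x - 8)] = -54(x + 5) / ((-13)(x - 8)).
So |(8x - 10)/(x - 8) − (50/13)| = 54|x + 5| / (13·|x − 8|).
Restrict δ ≤ 13/2. Then |x + 5| < 13/2 gives |x − 8| = |(x + 5) + (-13)| ≥ 13 − 13/2 = 13/2.
Hence |(8x - 10)/(x - 8) − (50/13)| < 54|x + 5|/(13·(13/2)) = (108/169)|x + 5|, which is < ϵ once |x + 5| < (169/108)ϵ.
Take δ = min(13/2, (169/108)ϵ). Then 0 < |x + 5| < δ forces both bounds, so |(8x - 10)/(x - 8) − (50/13)| < ϵ.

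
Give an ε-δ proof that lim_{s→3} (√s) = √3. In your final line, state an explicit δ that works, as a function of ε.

δ = min(3, √3·ε)

Let ε > 0 be given. We want δ > 0 such that 0 < |s − 3| < δ implies |√s − √3| < ε.
Multiplying by the conjugate, |√s − √3| = |s − 3|/(√s + √3).
Restrict δ ≤ 3 so that |s − 3| < 3 forces s > 0, and then √s + √3 > √3.
Hence |√s − √3| < |s − 3|/√3, which is < ε once |s − 3| < √3·ε.
Take δ = min(3, √3·ε). If 0 < |s − 3| < δ then s > 0 and |√s − √3| < |s − 3|/√3 < ε.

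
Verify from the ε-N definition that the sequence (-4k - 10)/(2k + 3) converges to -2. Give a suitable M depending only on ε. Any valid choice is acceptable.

M = 2/ε

Let ε > 0 be given. For k ≥ 1, |(-4k - 10)/(2k + 3) + 2| = |-8|/(2(2k + 3)) = 8/(2(2k + 3)).
Since 2k + 3 ≥ 2k for k ≥ 1, this is ≤ 8/(2·2k) = 2/k.
So |(-4k - 10)/(2k + 3) + 2| < ε whenever k > 2/ε.
Take M = 2/ε. If k > M then |(-4k - 10)/(2k + 3) + 2| ≤ 2/k < ε.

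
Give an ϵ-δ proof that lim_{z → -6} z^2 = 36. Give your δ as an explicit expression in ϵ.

δ = min(2, ϵ/14)

Suppose ϵ > 0. We seek δ > 0 with 0 < |z + 6| < δ ⇒ |z^2 − 36| < ϵ.
Factor: z^2 − 36 = (z + 6)(z - 6), so |z^2 − 36| = |z + 6|·|z - 6|.
Restrict δ ≤ 2. Then |z + 6| < 2 gives |z| < 8, so by the triangle inequality |z - 6| ≤ 8 + 6 = 14.
Hence |z^2 − 36| ≤ 14|z + 6|, which is < ϵ once |z + 6| < ϵ/14.
Take δ = min(2, ϵ/14). If 0 < |z + 6| < δ then both bounds hold and |z^2 − 36| ≤ 14|z + 6| < 14·(ϵ/14) = ϵ.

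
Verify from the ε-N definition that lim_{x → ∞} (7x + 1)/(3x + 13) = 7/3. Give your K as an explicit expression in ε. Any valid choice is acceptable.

K = (88/9)/ε

Fix ε > 0. We seek K > 0 such that x > K implies |(7x + 1)/(3x + 13) − (7/3)| < ε.
(7x + 1)/(3x + 13) − (7/3) = (3(7x + 1) − 7(3x + 13)) / (3(3x + 13)) = -88/(3(3x + 13)).
For x > 0 we have 3x + 13 > 3x, so |(7x + 1)/(3x + 13) − (7/3)| = 88/(3(3x + 13)) < 88/(3·3x) = (88/9)/x.
Thus |(7x + 1)/(3x + 13) − (7/3)| < ε whenever x > (88/9)/ε.
Take K = (88/9)/ε. If x > K then |(7x + 1)/(3x + 13) − (7/3)| < (88/9)/x < ε.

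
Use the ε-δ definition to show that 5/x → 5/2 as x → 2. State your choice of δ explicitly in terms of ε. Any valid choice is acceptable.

δ = min(1, (2/5)ε)

Suppose ε > 0. We seek δ > 0 such that 0 < |x − 2| < δ implies |5/x − (5/2)| < ε.
|5/x − (5/2)| = 5·|2 − x|/(2·|x|) = 5|x − 2|/(2|x|).
Require δ ≤ 1 so that |x| > 2 − 1 = 1, hence 2|x| > 2.
Then |5/x − (5/2)| < 5|x − 2|/2, which is < ε when |x − 2| < (2/5)ε.
Take δ = min(1, (2/5)ε). Then 0 < |x − 2| < δ gives both |x − 2| < 1 and |x − 2| < (2/5)ε, so |5/x − (5/2)| < ε.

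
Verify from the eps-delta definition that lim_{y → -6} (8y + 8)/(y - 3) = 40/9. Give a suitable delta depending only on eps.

Let eps > 0 be given. We want delta > 0 with 0 < |y + 6| < delta ⇒ |(8y + 8)/(y - 3) − (40/9)| < eps.
Combining over a common denominator, (8y + 8)/(y - 3) − (40/9) = [(8y + 8)·(-9) − (-40)·(y - 3)] / [(-9)·(y - 3)] = -32(y + 6) / ((-9)(y - 3)).
So |(8y + 8)/(y - 3) − (40/9)| = 32|y + 6| / (9·|y − 3|).
Require delta ≤ 9/2, so |y − 3| ≥ |-9| − |y + 6| > 9 − 9/2 = 9/2.
Hence |(8y + 8)/(y - 3) − (40/9)| < 32|y + 6|/(9·(9/2)) = (64/81)|y + 6|, which is < eps once |y + 6| < (81/64)eps.
Take delta = min(9/2, (81/64)eps). Then 0 < |y + 6| < delta forces both bounds, so |(8y + 8)/(y - 3) − (40/9)| < eps.

delta = min(9/2, (81/64)eps)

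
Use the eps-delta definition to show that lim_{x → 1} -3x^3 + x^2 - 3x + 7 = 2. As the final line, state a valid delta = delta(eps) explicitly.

Let eps > 0 be given. We want delta > 0 such that 0 < |x − 1| < delta implies |(-3x^3 + x^2 - 3x + 7) − 2| < eps.
(-3x^3 + x^2 - 3x + 7) − 2 = -3x^3 + x^2 - 3x + 5 = (x − 1)(-3x^2 - 2x - 5).
So |(-3x^3 + x^2 - 3x + 7) − 2| = |x − 1|·|-3x^2 - 2x - 5|.
Assume first that |x − 1| < 1, so |x| < 2. Then |-3x^2 - 2x - 5| ≤ 3·2^2 + 2·2 + 5 = 21.
Hence |(-3x^3 + x^2 - 3x + 7) − 2| ≤ 21|x − 1| < eps provided |x − 1| < eps/21.
Take delta = min(1, eps/21). Then 0 < |x − 1| < delta gives both |x − 1| < 1 and |x − 1| < eps/21, so |(-3x^3 + x^2 - 3x + 7) − 2| < eps.

delta = min(1, eps/21)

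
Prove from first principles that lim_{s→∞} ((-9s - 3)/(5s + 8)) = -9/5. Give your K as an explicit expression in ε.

K = (57/25)/ε

Fix ε > 0. We seek K > 0 such that s > K implies |(-9s - 3)/(5s + 8) + 9/5| < ε.
(-9s - 3)/(5s + 8) + 9/5 = (5(-9s - 3) − (-9)(5s + 8)) / (5(5s + 8)) = 57/(5(5s + 8)).
For s > 0 we have 5s + 8 > 5s, so |(-9s - 3)/(5s + 8) + 9/5| = 57/(5(5s + 8)) < 57/(5·5s) = (57/25)/s.
Thus |(-9s - 3)/(5s + 8) + 9/5| < ε whenever s > (57/25)/ε.
Take K = (57/25)/ε. If s > K then |(-9s - 3)/(5s + 8) + 9/5| < (57/25)/s < ε.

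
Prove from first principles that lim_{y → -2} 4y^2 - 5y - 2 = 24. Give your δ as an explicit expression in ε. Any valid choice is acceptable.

Suppose ε > 0. We want δ > 0 such that 0 < |y + 2| < δ implies |(4y^2 - 5y - 2) − 24| < ε.
(4y^2 - 5y - 2) − 24 = 4y^2 - 5y - 26 = (y + 2)(4y - 13).
So |(4y^2 - 5y - 2) − 24| = |y + 2|·|4y - 13|.
Assume first that |y + 2| < 1, so |y| < 3. Then |4y - 13| ≤ 4·3 + 13 = 25.
Hence |(4y^2 - 5y - 2) − 24| ≤ 25|y + 2| < ε provided |y + 2| < ε/25.
Take δ = min(1, ε/25). Then 0 < |y + 2| < δ gives both |y + 2| < 1 and |y + 2| < ε/25, so |(4y^2 - 5y - 2) − 24| < ε.

δ = min(1, ε/25)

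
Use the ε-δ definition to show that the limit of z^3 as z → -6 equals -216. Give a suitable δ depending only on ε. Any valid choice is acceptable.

δ = min(2, ε/148)

Fix ε > 0. We seek δ > 0 with 0 < |z + 6| < δ ⇒ |z^3 + 216| < ε.
Factor: z^3 + 216 = (z + 6)(z^2 - 6z + 36), so |z^3 + 216| = |z + 6|·|z^2 - 6z + 36|.
Impose δ ≤ 2 so that |z| < 8; then |z^2 - 6z + 36| ≤ 148.
Hence |z^3 + 216| ≤ 148|z + 6|, which is < ε once |z + 6| < ε/148.
Take δ = min(2, ε/148). If 0 < |z + 6| < δ then both bounds hold and |z^3 + 216| ≤ 148|z + 6| < 148·(ε/148) = ε.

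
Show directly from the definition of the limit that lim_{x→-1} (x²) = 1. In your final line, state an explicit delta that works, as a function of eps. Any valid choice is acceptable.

delta = min(1, eps/3)

Let eps > 0 be given. We seek delta > 0 with 0 < |x + 1| < delta ⇒ |x² − 1| < eps.
Factor: x² − 1 = (x + 1)(x - 1), so |x² − 1| = |x + 1|·|x - 1|.
Restrict delta ≤ 1. Then |x + 1| < 1 gives |x| < 2, so by the triangle inequality |x - 1| ≤ 2 + 1 = 3.
Hence |x² − 1| ≤ 3|x + 1|, which is < eps once |x + 1| < eps/3.
Take delta = min(1, eps/3). If 0 < |x + 1| < delta then both bounds hold and |x² − 1| ≤ 3|x + 1| < 3·(eps/3) = eps.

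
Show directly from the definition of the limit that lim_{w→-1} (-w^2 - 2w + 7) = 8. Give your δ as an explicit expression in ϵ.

δ = min(1, ϵ/3)

Let ϵ > 0. We want δ > 0 such that 0 < |w + 1| < δ implies |(-w^2 - 2w + 7) − 8| < ϵ.
(-w^2 - 2w + 7) − 8 = -w^2 - 2w - 1 = (w + 1)(-w - 1).
So |(-w^2 - 2w + 7) − 8| = |w + 1|·|-w - 1|.
Require δ ≤ 1. Then |w + 1| < 1 gives |w| < 2, and by the triangle inequality |-w - 1| ≤ 2 + 1 = 3.
Hence |(-w^2 - 2w + 7) − 8| ≤ 3|w + 1| < ϵ provided |w + 1| < ϵ/3.
Choosing δ = min(1, ϵ/3) ensures both conditions, hence |(-w^2 - 2w + 7) − 8| < ϵ.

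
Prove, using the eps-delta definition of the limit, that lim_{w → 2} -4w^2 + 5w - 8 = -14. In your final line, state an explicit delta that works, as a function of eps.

Fix eps > 0. We want delta > 0 such that 0 < |w − 2| < delta implies |(-4w^2 + 5w - 8) + 14| < eps.
(-4w^2 + 5w - 8) + 14 = -4w^2 + 5w + 6 = (w − 2)(-4w - 3).
So |(-4w^2 + 5w - 8) + 14| = |w − 2|·|-4w - 3|.
Require delta ≤ 1. Then |w − 2| < 1 gives |w| < 3, and by the triangle inequality |-4w - 3| ≤ 4·3 + 3 = 15.
Hence |(-4w^2 + 5w - 8) + 14| ≤ 15|w − 2| < eps provided |w − 2| < eps/15.
Choosing delta = min(1, eps/15) ensures both conditions, hence |(-4w^2 + 5w - 8) + 14| < eps.

delta = min(1, eps/15)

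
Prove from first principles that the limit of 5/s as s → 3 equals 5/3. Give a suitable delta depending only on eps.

delta = min(3/2, (9/10)eps)

Suppose eps > 0. We seek delta > 0 such that 0 < |s − 3| < delta implies |5/s − (5/3)| < eps.
|5/s − (5/3)| = 5·|3 − s|/(3·|s|) = 5|s − 3|/(3|s|).
Require delta ≤ 3/2 so that |s| > 3 − 3/2 = 3/2, hence 3|s| > 9/2.
Then |5/s − (5/3)| < 5|s − 3|/(9/2), which is < eps when |s − 3| < (9/10)eps.
Take delta = min(3/2, (9/10)eps). Then 0 < |s − 3| < delta gives both |s − 3| < 3/2 and |s − 3| < (9/10)eps, so |5/s − (5/3)| < eps.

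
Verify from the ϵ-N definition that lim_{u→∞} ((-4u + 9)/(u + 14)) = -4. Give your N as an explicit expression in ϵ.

N = 65/ϵ

Let ϵ > 0. We seek N > 0 such that u > N implies |(-4u + 9)/(u + 14) + 4| < ϵ.
(-4u + 9)/(u + 14) + 4 = ((-4u + 9) − (-4)(u + 14)) / ((u + 14)) = 65/((u + 14)).
For u > 0 we have u + 14 > u, so |(-4u + 9)/(u + 14) + 4| = 65/((u + 14)) < 65/(u) = 65/u.
Thus |(-4u + 9)/(u + 14) + 4| < ϵ whenever u > 65/ϵ.
Take N = 65/ϵ. If u > N then |(-4u + 9)/(u + 14) + 4| < 65/u < ϵ.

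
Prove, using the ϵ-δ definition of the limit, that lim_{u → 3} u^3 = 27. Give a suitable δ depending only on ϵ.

Let ϵ > 0. We seek δ > 0 with 0 < |u − 3| < δ ⇒ |u^3 − 27| < ϵ.
Factor: u^3 − 27 = (u − 3)(u^2 + 3u + 9), so |u^3 − 27| = |u − 3|·|u^2 + 3u + 9|.
Impose δ ≤ 1 so that |u| < 4; then |u^2 + 3u + 9| ≤ 37.
Hence |u^3 − 27| ≤ 37|u − 3|, which is < ϵ once |u − 3| < ϵ/37.
Take δ = min(1, ϵ/37). If 0 < |u − 3| < δ then both bounds hold and |u^3 − 27| ≤ 37|u − 3| < 37·(ϵ/37) = ϵ.

δ = min(1, ϵ/37)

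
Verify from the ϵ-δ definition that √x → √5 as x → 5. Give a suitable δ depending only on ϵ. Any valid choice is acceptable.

Let ϵ > 0. We want δ > 0 such that 0 < |x − 5| < δ implies |√x − √5| < ϵ.
Rationalise: √x − √5 = (x − 5)/(√x + √5), so |√x − √5| = |x − 5|/(√x + √5).
Restrict δ ≤ 5 so that |x − 5| < 5 forces x > 0, and then √x + √5 > √5.
Hence |√x − √5| < |x − 5|/√5, which is < ϵ once |x − 5| < √5·ϵ.
Take δ = min(5, √5·ϵ). If 0 < |x − 5| < δ then x > 0 and |√x − √5| < |x − 5|/√5 < ϵ.

δ = min(5, √5·ϵ)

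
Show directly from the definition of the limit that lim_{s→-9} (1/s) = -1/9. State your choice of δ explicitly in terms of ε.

δ = min(9/2, (81/2)ε)

Let ε > 0. We seek δ > 0 such that 0 < |s + 9| < δ implies |1/s + 1/9| < ε.
|1/s + 1/9| = |-9 − s|/(9·|s|) = |s + 9|/(9|s|).
Require δ ≤ 9/2 so that |s| > 9 − 9/2 = 9/2, hence 9|s| > 81/2.
Then |1/s + 1/9| < |s + 9|/(81/2), which is < ε when |s + 9| < (81/2)ε.
Take δ = min(9/2, (81/2)ε). Then 0 < |s + 9| < δ gives both |s + 9| < 9/2 and |s + 9| < (81/2)ε, so |1/s + 1/9| < ε.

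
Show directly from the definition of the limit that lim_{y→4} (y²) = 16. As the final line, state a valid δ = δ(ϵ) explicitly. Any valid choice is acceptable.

δ = min(1, ϵ/9)

Suppose ϵ > 0. We seek δ > 0 with 0 < |y − 4| < δ ⇒ |y² − 16| < ϵ.
Factor: y² − 16 = (y − 4)(y + 4), so |y² − 16| = |y − 4|·|y + 4|.
Impose δ ≤ 1 so that |y| < 5; then |y + 4| ≤ 9.
Hence |y² − 16| ≤ 9|y − 4|, which is < ϵ once |y − 4| < ϵ/9.
Take δ = min(1, ϵ/9). If 0 < |y − 4| < δ then both bounds hold and |y² − 16| ≤ 9|y − 4| < 9·(ϵ/9) = ϵ.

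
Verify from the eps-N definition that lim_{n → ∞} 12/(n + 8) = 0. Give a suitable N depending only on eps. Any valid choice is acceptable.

Let eps > 0 be given. For n ≥ 1, |12/(n + 8) − 0| = 12/(n + 8) ≤ 12/n.
We need 12/n < eps, i.e. n > 12/eps.
Take N = 12/eps. If n > N then |12/(n + 8)| ≤ 12/n < eps.

N = 12/eps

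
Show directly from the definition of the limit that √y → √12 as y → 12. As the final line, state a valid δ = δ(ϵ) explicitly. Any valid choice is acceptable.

δ = min(12, √12·ϵ)

Let ϵ > 0. We want δ > 0 such that 0 < |y − 12| < δ implies |√y − √12| < ϵ.
Multiplying by the conjugate, |√y − √12| = |y − 12|/(√y + √12).
Restrict δ ≤ 12 so that |y − 12| < 12 forces y > 0, and then √y + √12 > √12.
Hence |√y − √12| < |y − 12|/√12, which is < ϵ once |y − 12| < √12·ϵ.
Take δ = min(12, √12·ϵ). If 0 < |y − 12| < δ then y > 0 and |√y − √12| < |y − 12|/√12 < ϵ.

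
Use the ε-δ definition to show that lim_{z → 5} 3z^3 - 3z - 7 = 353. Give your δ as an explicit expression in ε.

Let ε > 0 be given. We want δ > 0 such that 0 < |z − 5| < δ implies |(3z^3 - 3z - 7) − 353| < ε.
(3z^3 - 3z - 7) − 353 = 3z^3 - 3z - 360 = (z − 5)(3z^2 + 15z + 72).
So |(3z^3 - 3z - 7) − 353| = |z − 5|·|3z^2 + 15z + 72|.
Assume first that |z − 5| < 1, so |z| < 6. Then |3z^2 + 15z + 72| ≤ 3·6^2 + 15·6 + 72 = 270.
Hence |(3z^3 - 3z - 7) − 353| ≤ 270|z − 5| < ε provided |z − 5| < ε/270.
Choosing δ = min(1, ε/270) ensures both conditions, hence |(3z^3 - 3z - 7) − 353| < ε.

δ = min(1, ε/270)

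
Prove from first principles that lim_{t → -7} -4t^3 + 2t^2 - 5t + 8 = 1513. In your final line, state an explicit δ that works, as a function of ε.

δ = min(1, ε/711)

Let ε > 0 be given. We want δ > 0 such that 0 < |t + 7| < δ implies |(-4t^3 + 2t^2 - 5t + 8) − 1513| < ε.
(-4t^3 + 2t^2 - 5t + 8) − 1513 = -4t^3 + 2t^2 - 5t - 1505 = (t + 7)(-4t^2 + 30t - 215).
So |(-4t^3 + 2t^2 - 5t + 8) − 1513| = |t + 7|·|-4t^2 + 30t - 215|.
Require δ ≤ 1. Then |t + 7| < 1 gives |t| < 8, and by the triangle inequality |-4t^2 + 30t - 215| ≤ 4·8^2 + 30·8 + 215 = 711.
Hence |(-4t^3 + 2t^2 - 5t + 8) − 1513| ≤ 711|t + 7| < ε provided |t + 7| < ε/711.
Take δ = min(1, ε/711). Then 0 < |t + 7| < δ gives both |t + 7| < 1 and |t + 7| < ε/711, so |(-4t^3 + 2t^2 - 5t + 8) − 1513| < ε.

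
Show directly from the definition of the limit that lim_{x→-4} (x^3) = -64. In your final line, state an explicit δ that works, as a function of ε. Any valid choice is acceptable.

Let ε > 0. We seek δ > 0 with 0 < |x + 4| < δ ⇒ |x^3 + 64| < ε.
Factor: x^3 + 64 = (x + 4)(x^2 - 4x + 16), so |x^3 + 64| = |x + 4|·|x^2 - 4x + 16|.
Restrict δ ≤ 1. Then |x + 4| < 1 gives |x| < 5, so by the triangle inequality |x^2 - 4x + 16| ≤ 5^2 + 4·5 + 16 = 61.
Hence |x^3 + 64| ≤ 61|x + 4|, which is < ε once |x + 4| < ε/61.
Take δ = min(1, ε/61). If 0 < |x + 4| < δ then both bounds hold and |x^3 + 64| ≤ 61|x + 4| < 61·(ε/61) = ε.

δ = min(1, ε/61)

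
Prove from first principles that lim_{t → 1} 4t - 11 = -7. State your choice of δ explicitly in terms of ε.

Fix ε > 0. We need δ > 0 so that 0 < |t − 1| < δ implies |(4t - 11) + 7| < ε.
Since (4t - 11) + 7 = 4(t − 1), we have |(4t - 11) + 7| = 4|t − 1|.
So 4|t − 1| < ε exactly when |t − 1| < ε/4.
Choosing δ = ε/4 gives |(4t - 11) + 7| = 4|t − 1| < ε whenever |t − 1| < δ.

δ = ε/4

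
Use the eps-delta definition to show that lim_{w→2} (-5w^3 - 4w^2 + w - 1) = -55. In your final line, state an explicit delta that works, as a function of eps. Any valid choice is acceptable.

delta = min(1, eps/114)

Fix eps > 0. We want delta > 0 such that 0 < |w − 2| < delta implies |(-5w^3 - 4w^2 + w - 1) + 55| < eps.
(-5w^3 - 4w^2 + w - 1) + 55 = -5w^3 - 4w^2 + w + 54 = (w − 2)(-5w^2 - 14w - 27).
So |(-5w^3 - 4w^2 + w - 1) + 55| = |w − 2|·|-5w^2 - 14w - 27|.
Assume first that |w − 2| < 1, so |w| < 3. Then |-5w^2 - 14w - 27| ≤ 5·3^2 + 14·3 + 27 = 114.
Hence |(-5w^3 - 4w^2 + w - 1) + 55| ≤ 114|w − 2| < eps provided |w − 2| < eps/114.
Choosing delta = min(1, eps/114) ensures both conditions, hence |(-5w^3 - 4w^2 + w - 1) + 55| < eps.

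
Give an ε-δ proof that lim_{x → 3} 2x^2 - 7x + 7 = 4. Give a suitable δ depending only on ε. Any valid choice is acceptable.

δ = min(2, ε/11)

Let ε > 0 be given. We want δ > 0 such that 0 < |x − 3| < δ implies |(2x^2 - 7x + 7) − 4| < ε.
(2x^2 - 7x + 7) − 4 = 2x^2 - 7x + 3 = (x − 3)(2x - 1).
So |(2x^2 - 7x + 7) − 4| = |x − 3|·|2x - 1|.
Require δ ≤ 2. Then |x − 3| < 2 gives |x| < 5, and by the triangle inequality |2x - 1| ≤ 2·5 + 1 = 11.
Hence |(2x^2 - 7x + 7) − 4| ≤ 11|x − 3| < ε provided |x − 3| < ε/11.
Choosing δ = min(2, ε/11) ensures both conditions, hence |(2x^2 - 7x + 7) − 4| < ε.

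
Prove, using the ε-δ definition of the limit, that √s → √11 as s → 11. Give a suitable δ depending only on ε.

Suppose ε > 0. We want δ > 0 such that 0 < |s − 11| < δ implies |√s − √11| < ε.
Rationalise: √s − √11 = (s − 11)/(√s + √11), so |√s − √11| = |s − 11|/(√s + √11).
Restrict δ ≤ 11 so that |s − 11| < 11 forces s > 0, and then √s + √11 > √11.
Hence |√s − √11| < |s − 11|/√11, which is < ε once |s − 11| < √11·ε.
Take δ = min(11, √11·ε). If 0 < |s − 11| < δ then s > 0 and |√s − √11| < |s − 11|/√11 < ε.

δ = min(11, √11·ε)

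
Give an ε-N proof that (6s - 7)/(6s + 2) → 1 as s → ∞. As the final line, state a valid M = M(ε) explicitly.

M = (3/2)/ε

Fix ε > 0. We seek M > 0 such that s > M implies |(6s - 7)/(6s + 2) − 1| < ε.
(6s - 7)/(6s + 2) − 1 = (6(6s - 7) − 6(6s + 2)) / (6(6s + 2)) = -54/(6(6s + 2)).
For s > 0 we have 6s + 2 > 6s, so |(6s - 7)/(6s + 2) − 1| = 54/(6(6s + 2)) < 54/(6·6s) = (3/2)/s.
Thus |(6s - 7)/(6s + 2) − 1| < ε whenever s > (3/2)/ε.
Take M = (3/2)/ε. If s > M then |(6s - 7)/(6s + 2) − 1| < (3/2)/s < ε.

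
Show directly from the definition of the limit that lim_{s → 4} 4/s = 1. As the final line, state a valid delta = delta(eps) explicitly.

delta = min(2, 2eps)

Fix eps > 0. We seek delta > 0 such that 0 < |s − 4| < delta implies |4/s − 1| < eps.
|4/s − 1| = 4·|4 − s|/(4·|s|) = 4|s − 4|/(4|s|).
Require delta ≤ 2 so that |s| > 4 − 2 = 2, hence 4|s| > 8.
Then |4/s − 1| < 4|s − 4|/8, which is < eps when |s − 4| < 2eps.
Take delta = min(2, 2eps). Then 0 < |s − 4| < delta gives both |s − 4| < 2 and |s − 4| < 2eps, so |4/s − 1| < eps.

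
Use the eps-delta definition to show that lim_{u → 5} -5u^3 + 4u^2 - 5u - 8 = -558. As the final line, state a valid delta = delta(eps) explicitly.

delta = min(2, eps/502)

Suppose eps > 0. We want delta > 0 such that 0 < |u − 5| < delta implies |(-5u^3 + 4u^2 - 5u - 8) + 558| < eps.
(-5u^3 + 4u^2 - 5u - 8) + 558 = -5u^3 + 4u^2 - 5u + 550 = (u − 5)(-5u^2 - 21u - 110).
So |(-5u^3 + 4u^2 - 5u - 8) + 558| = |u − 5|·|-5u^2 - 21u - 110|.
Assume first that |u − 5| < 2, so |u| < 7. Then |-5u^2 - 21u - 110| ≤ 5·7^2 + 21·7 + 110 = 502.
Hence |(-5u^3 + 4u^2 - 5u - 8) + 558| ≤ 502|u − 5| < eps provided |u − 5| < eps/502.
Take delta = min(2, eps/502). Then 0 < |u − 5| < delta gives both |u − 5| < 2 and |u − 5| < eps/502, so |(-5u^3 + 4u^2 - 5u - 8) + 558| < eps.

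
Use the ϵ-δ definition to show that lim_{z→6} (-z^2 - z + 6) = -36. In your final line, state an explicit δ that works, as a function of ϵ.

δ = min(1, ϵ/14)

Let ϵ > 0. We want δ > 0 such that 0 < |z − 6| < δ implies |(-z^2 - z + 6) + 36| < ϵ.
(-z^2 - z + 6) + 36 = -z^2 - z + 42 = (z − 6)(-z - 7).
So |(-z^2 - z + 6) + 36| = |z − 6|·|-z - 7|.
Assume first that |z − 6| < 1, so |z| < 7. Then |-z - 7| ≤ 7 + 7 = 14.
Hence |(-z^2 - z + 6) + 36| ≤ 14|z − 6| < ϵ provided |z − 6| < ϵ/14.
Take δ = min(1, ϵ/14). Then 0 < |z − 6| < δ gives both |z − 6| < 1 and |z − 6| < ϵ/14, so |(-z^2 - z + 6) + 36| < ϵ.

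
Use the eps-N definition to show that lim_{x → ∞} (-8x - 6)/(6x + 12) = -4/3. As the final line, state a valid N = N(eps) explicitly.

N = (5/3)/eps

Suppose eps > 0. We seek N > 0 such that x > N implies |(-8x - 6)/(6x + 12) + 4/3| < eps.
(-8x - 6)/(6x + 12) + 4/3 = (6(-8x - 6) − (-8)(6x + 12)) / (6(6x + 12)) = 60/(6(6x + 12)).
For x > 0 we have 6x + 12 > 6x, so |(-8x - 6)/(6x + 12) + 4/3| = 60/(6(6x + 12)) < 60/(6·6x) = (5/3)/x.
Thus |(-8x - 6)/(6x + 12) + 4/3| < eps whenever x > (5/3)/eps.
Take N = (5/3)/eps. If x > N then |(-8x - 6)/(6x + 12) + 4/3| < (5/3)/x < eps.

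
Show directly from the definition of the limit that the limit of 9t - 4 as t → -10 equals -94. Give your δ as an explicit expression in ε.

δ = ε/9

Suppose ε > 0. We need δ > 0 so that 0 < |t + 10| < δ implies |(9t - 4) + 94| < ε.
|(9t - 4) + 94| = |9t + 90| = 9|t + 10|.
Thus it suffices that |t + 10| < ε/9.
Take δ = ε/9. If 0 < |t + 10| < δ then |(9t - 4) + 94| = 9|t + 10| < 9·(ε/9) = ε.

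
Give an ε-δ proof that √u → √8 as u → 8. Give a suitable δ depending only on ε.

δ = min(8, √8·ε)

Let ε > 0 be given. We want δ > 0 such that 0 < |u − 8| < δ implies |√u − √8| < ε.
Rationalise: √u − √8 = (u − 8)/(√u + √8), so |√u − √8| = |u − 8|/(√u + √8).
Restrict δ ≤ 8 so that |u − 8| < 8 forces u > 0, and then √u + √8 > √8.
Hence |√u − √8| < |u − 8|/√8, which is < ε once |u − 8| < √8·ε.
Take δ = min(8, √8·ε). If 0 < |u − 8| < δ then u > 0 and |√u − √8| < |u − 8|/√8 < ε.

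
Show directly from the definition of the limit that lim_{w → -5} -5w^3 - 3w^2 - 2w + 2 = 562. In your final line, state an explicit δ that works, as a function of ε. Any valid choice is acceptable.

Suppose ε > 0. We want δ > 0 such that 0 < |w + 5| < δ implies |(-5w^3 - 3w^2 - 2w + 2) − 562| < ε.
(-5w^3 - 3w^2 - 2w + 2) − 562 = -5w^3 - 3w^2 - 2w - 560 = (w + 5)(-5w^2 + 22w - 112).
So |(-5w^3 - 3w^2 - 2w + 2) − 562| = |w + 5|·|-5w^2 + 22w - 112|.
Assume first that |w + 5| < 1, so |w| < 6. Then |-5w^2 + 22w - 112| ≤ 5·6^2 + 22·6 + 112 = 424.
Hence |(-5w^3 - 3w^2 - 2w + 2) − 562| ≤ 424|w + 5| < ε provided |w + 5| < ε/424.
Take δ = min(1, ε/424). Then 0 < |w + 5| < δ gives both |w + 5| < 1 and |w + 5| < ε/424, so |(-5w^3 - 3w^2 - 2w + 2) − 562| < ε.

δ = min(1, ε/424)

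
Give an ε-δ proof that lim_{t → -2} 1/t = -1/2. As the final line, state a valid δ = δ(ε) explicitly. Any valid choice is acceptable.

Fix ε > 0. We seek δ > 0 such that 0 < |t + 2| < δ implies |1/t + 1/2| < ε.
|1/t + 1/2| = |-2 − t|/(2·|t|) = |t + 2|/(2|t|).
Require δ ≤ 1 so that |t| > 2 − 1 = 1, hence 2|t| > 2.
Then |1/t + 1/2| < |t + 2|/2, which is < ε when |t + 2| < 2ε.
Take δ = min(1, 2ε). Then 0 < |t + 2| < δ gives both |t + 2| < 1 and |t + 2| < 2ε, so |1/t + 1/2| < ε.

δ = min(1, 2ε)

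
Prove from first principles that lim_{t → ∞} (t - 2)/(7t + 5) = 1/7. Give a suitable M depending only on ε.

M = (19/49)/ε

Let ε > 0 be given. We seek M > 0 such that t > M implies |(t - 2)/(7t + 5) − (1/7)| < ε.
(t - 2)/(7t + 5) − (1/7) = (7(t - 2) − (7t + 5)) / (7(7t + 5)) = -19/(7(7t + 5)).
For t > 0 we have 7t + 5 > 7t, so |(t - 2)/(7t + 5) − (1/7)| = 19/(7(7t + 5)) < 19/(7·7t) = (19/49)/t.
Thus |(t - 2)/(7t + 5) − (1/7)| < ε whenever t > (19/49)/ε.
Take M = (19/49)/ε. If t > M then |(t - 2)/(7t + 5) − (1/7)| < (19/49)/t < ε.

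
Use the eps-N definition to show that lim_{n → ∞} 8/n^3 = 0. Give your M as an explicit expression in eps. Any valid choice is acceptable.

M = (8/eps)^{1/3}

Let eps > 0. For n ≥ 1, |8/n^3 − 0| = 8/n^3.
8/n^3 < eps ⇔ n^3 > 8/eps ⇔ n > (8/eps)^{1/3}.
Take M = (8/eps)^{1/3}. Then n > M implies 8/n^3 < eps.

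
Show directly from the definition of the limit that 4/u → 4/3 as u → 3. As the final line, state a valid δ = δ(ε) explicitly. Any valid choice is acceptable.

δ = min(3/2, (9/8)ε)

Suppose ε > 0. We seek δ > 0 such that 0 < |u − 3| < δ implies |4/u − (4/3)| < ε.
|4/u − (4/3)| = 4·|3 − u|/(3·|u|) = 4|u − 3|/(3|u|).
Restrict δ ≤ 3/2. Then |u − 3| < 3/2 gives |u| > 3/2, so 3|u| > 9/2.
Then |4/u − (4/3)| < 4|u − 3|/(9/2), which is < ε when |u − 3| < (9/8)ε.
Take δ = min(3/2, (9/8)ε). Then 0 < |u − 3| < δ gives both |u − 3| < 3/2 and |u − 3| < (9/8)ε, so |4/u − (4/3)| < ε.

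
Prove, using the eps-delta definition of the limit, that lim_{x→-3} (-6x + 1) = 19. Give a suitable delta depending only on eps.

Suppose eps > 0. We need delta > 0 so that 0 < |x + 3| < delta implies |(-6x + 1) − 19| < eps.
Since (-6x + 1) − 19 = -6(x + 3), we have |(-6x + 1) − 19| = 6|x + 3|.
Thus it suffices that |x + 3| < eps/6.
Choosing delta = eps/6 gives |(-6x + 1) − 19| = 6|x + 3| < eps whenever |x + 3| < delta.

delta = eps/6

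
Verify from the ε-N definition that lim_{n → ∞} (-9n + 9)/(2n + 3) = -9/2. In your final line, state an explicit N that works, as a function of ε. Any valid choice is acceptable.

Suppose ε > 0. For n ≥ 1, |(-9n + 9)/(2n + 3) + 9/2| = |45|/(2(2n + 3)) = 45/(2(2n + 3)).
Since 2n + 3 ≥ 2n for n ≥ 1, this is ≤ 45/(2·2n) = (45/4)/n.
So |(-9n + 9)/(2n + 3) + 9/2| < ε whenever n > (45/4)/ε.
Take N = (45/4)/ε. If n > N then |(-9n + 9)/(2n + 3) + 9/2| ≤ (45/4)/n < ε.

N = (45/4)/ε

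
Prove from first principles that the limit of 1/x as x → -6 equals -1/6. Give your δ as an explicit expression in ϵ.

Suppose ϵ > 0. We seek δ > 0 such that 0 < |x + 6| < δ implies |1/x + 1/6| < ϵ.
|1/x + 1/6| = |-6 − x|/(6·|x|) = |x + 6|/(6|x|).
Require δ ≤ 3 so that |x| > 6 − 3 = 3, hence 6|x| > 18.
Then |1/x + 1/6| < |x + 6|/18, which is < ϵ when |x + 6| < 18ϵ.
Take δ = min(3, 18ϵ). Then 0 < |x + 6| < δ gives both |x + 6| < 3 and |x + 6| < 18ϵ, so |1/x + 1/6| < ϵ.

δ = min(3, 18ϵ)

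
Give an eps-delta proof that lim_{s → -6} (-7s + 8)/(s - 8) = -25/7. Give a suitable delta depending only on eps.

Let eps > 0. We want delta > 0 with 0 < |s + 6| < delta ⇒ |(-7s + 8)/(s - 8) + 25/7| < eps.
Combining over a common denominator, (-7s + 8)/(s - 8) + 25/7 = [(-7s + 8)·(-14) − 50·(s - 8)] / [(-14)·(s - 8)] = 48(s + 6) / ((-14)(s - 8)).
So |(-7s + 8)/(s - 8) + 25/7| = 48|s + 6| / (14·|s − 8|).
Require delta ≤ 7, so |s − 8| ≥ |-14| − |s + 6| > 14 − 7 = 7.
Hence |(-7s + 8)/(s - 8) + 25/7| < 48|s + 6|/(14·7) = (24/49)|s + 6|, which is < eps once |s + 6| < (49/24)eps.
Take delta = min(7, (49/24)eps). Then 0 < |s + 6| < delta forces both bounds, so |(-7s + 8)/(s - 8) + 25/7| < eps.

delta = min(7, (49/24)eps)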